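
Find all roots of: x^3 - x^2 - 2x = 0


The constant term is 0, so x = 0 is a root. Factor out x:
  x^2 - x - 2 = 0
Solve the quadratic x^2 - x - 2 = 0: discriminant = (-1)^2 - 4(1)(-2) = 1 + 8 = 9.
sqrt(9) = 3, so x = (1 ± 3)/2: x = 2 or x = -1.
Collecting all roots found:

x = -1, x = 0, x = 2


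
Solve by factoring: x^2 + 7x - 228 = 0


We need two numbers that multiply to -228 and add to 7.
Those numbers are 19 and -12 (since 19 * (-12) = -228 and 19 + (-12) = 7).
So x^2 + 7x - 228 = (x + 19)(x - 12) = 0
Setting each factor to zero: x = -19 or x = 12

x = -19, x = 12


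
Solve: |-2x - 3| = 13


An absolute value equation |expr| = 13 gives two cases:
Case 1: -2x - 3 = 13
  -2x = 16, so x = -8
Case 2: -2x - 3 = -13
  -2x = -10, so x = 5

x = -8, x = 5


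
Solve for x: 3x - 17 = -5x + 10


Starting with: 3x - 17 = -5x + 10
Move all x terms to left: (3 + 5)x = 10 + 17
Simplify: 8x = 27
Divide both sides by 8: x = 27/8

x = 27/8


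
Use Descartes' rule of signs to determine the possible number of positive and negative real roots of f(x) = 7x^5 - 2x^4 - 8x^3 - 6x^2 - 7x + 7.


Descartes' rule of signs:

For positive roots, count sign changes in f(x) = 7x^5 - 2x^4 - 8x^3 - 6x^2 - 7x + 7:
Signs of coefficients: +, -, -, -, -, +
Number of sign changes: 2
Possible positive real roots: 2, 0

For negative roots, examine f(-x) = -7x^5 - 2x^4 + 8x^3 - 6x^2 + 7x + 7:
Signs of coefficients: -, -, +, -, +, +
Number of sign changes: 3
Possible negative real roots: 3, 1

Positive roots: 2 or 0; Negative roots: 3 or 1


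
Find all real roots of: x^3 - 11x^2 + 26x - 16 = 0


Let p(x) = x^3 - 11x^2 + 26x - 16. By the rational root theorem (leading coefficient 1), any rational root is an integer divisor of 16: try ±1, ±2, ... in turn.
Test x = 1: value = 0 ✓, so (x - 1) is a factor.
Synthetic division by (x - 1): bring down 1; 1(1) - 11 = -10; (-10)(1) + 26 = 16; 16(1) - 16 = 0 → quotient x^2 - 10x + 16, remainder 0.
Solve the quadratic x^2 - 10x + 16 = 0: discriminant = (-10)^2 - 4(1)(16) = 100 - 64 = 36.
sqrt(36) = 6, so x = (10 ± 6)/2: x = 8 or x = 2.

x = 1, x = 2, x = 8


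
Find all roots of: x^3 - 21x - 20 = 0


Let p(x) = x^3 - 21x - 20. By the rational root theorem (leading coefficient 1), any rational root is an integer divisor of 20: try ±1, ±2, ... in turn.
Test x = 1: value = -40 ≠ 0.
Test x = -1: value = 0 ✓, so (x + 1) is a factor.
Synthetic division by (x + 1): bring down 1; 1(-1) + 0 = -1; (-1)(-1) - 21 = -20; (-20)(-1) - 20 = 0 → quotient x^2 - x - 20, remainder 0.
Solve the quadratic x^2 - x - 20 = 0: discriminant = (-1)^2 - 4(1)(-20) = 1 + 80 = 81.
sqrt(81) = 9, so x = (1 ± 9)/2: x = 5 or x = -4.
Collecting all roots found:

x = -4, x = -1, x = 5


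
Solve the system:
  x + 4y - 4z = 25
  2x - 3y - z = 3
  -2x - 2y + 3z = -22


Using Cramer's rule. Expand each determinant along the first row.
D  = 1*[(-3)*3 - (-1)*(-2)] - 4*[2*3 - (-1)*(-2)] + (-4)*[2*(-2) - (-3)*(-2)]
  = 1*(-11) - 4*(4) + (-4)*(-10) = 13
Dx = 25*[(-3)*3 - (-1)*(-2)] - 4*[3*3 - (-1)*(-22)] + (-4)*[3*(-2) - (-3)*(-22)]
  = 25*(-11) - 4*(-13) + (-4)*(-72) = 65
Dy = 1*[3*3 - (-1)*(-22)] - 25*[2*3 - (-1)*(-2)] + (-4)*[2*(-22) - 3*(-2)]
  = 1*(-13) - 25*(4) + (-4)*(-38) = 39
Dz = 1*[(-3)*(-22) - 3*(-2)] - 4*[2*(-22) - 3*(-2)] + 25*[2*(-2) - (-3)*(-2)]
  = 1*(72) - 4*(-38) + 25*(-10) = -26
x = Dx/D = 65/13 = 5, y = Dy/D = 39/13 = 3, z = Dz/D = -26/13 = -2
Check eq1: (1)(5) + (4)(3) + (-4)(-2) = 25 = 25 ✓
Check eq2: (2)(5) + (-3)(3) + (-1)(-2) = 3 = 3 ✓
Check eq3: (-2)(5) + (-2)(3) + (3)(-2) = -22 = -22 ✓

x = 5, y = 3, z = -2


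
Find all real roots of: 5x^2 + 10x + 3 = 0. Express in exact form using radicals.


Using the quadratic formula: x = (-b ± sqrt(b^2 - 4ac)) / (2a)
Here a = 5, b = 10, c = 3
Discriminant = b^2 - 4ac = 10^2 - 4(5)(3) = 100 - 60 = 40
Since discriminant = 40 > 0, there are two real roots.
x = (-10 ± 2*sqrt(10)) / 10
Simplifying: x = (-5 ± sqrt(10)) / 5
Numerically: x ≈ -0.3675 or x ≈ -1.6325

x = (-5 + sqrt(10)) / 5 or x = (-5 - sqrt(10)) / 5


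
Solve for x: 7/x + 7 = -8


Subtract 7 from both sides: 7/x = -15
Multiply both sides by x: 7 = -15 * x
Divide by -15: x = -7/15

x = -7/15


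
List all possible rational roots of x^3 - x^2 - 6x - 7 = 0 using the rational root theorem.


Rational root theorem: possible roots are ±p/q where:
  p divides the constant term (-7): p ∈ {1, 7}
  q divides the leading coefficient (1): q ∈ {1}

All possible rational roots: -7, -1, 1, 7

-7, -1, 1, 7


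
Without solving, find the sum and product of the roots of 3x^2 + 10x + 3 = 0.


By Vieta's formulas for ax^2 + bx + c = 0:
  Sum of roots = -b/a
  Product of roots = c/a

Here a = 3, b = 10, c = 3
Sum = -(10)/3 = -10/3
Product = 3/3 = 1

Sum = -10/3, Product = 1


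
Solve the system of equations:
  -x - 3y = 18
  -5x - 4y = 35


Using Cramer's rule:
Determinant D = (-1)(-4) - (-5)(-3) = 4 - 15 = -11
Dx = (18)(-4) - (35)(-3) = -72 + 105 = 33
Dy = (-1)(35) - (-5)(18) = -35 + 90 = 55
x = Dx/D = 33/-11 = -3
y = Dy/D = 55/-11 = -5

x = -3, y = -5


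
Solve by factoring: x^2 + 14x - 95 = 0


We need two numbers that multiply to -95 and add to 14.
Those numbers are 19 and -5 (since 19 * (-5) = -95 and 19 + (-5) = 14).
So x^2 + 14x - 95 = (x + 19)(x - 5) = 0
Setting each factor to zero: x = -19 or x = 5

x = -19, x = 5


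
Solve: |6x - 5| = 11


An absolute value equation |expr| = 11 gives two cases:
Case 1: 6x - 5 = 11
  6x = 16, so x = 8/3
Case 2: 6x - 5 = -11
  6x = -6, so x = -1

x = -1, x = 8/3


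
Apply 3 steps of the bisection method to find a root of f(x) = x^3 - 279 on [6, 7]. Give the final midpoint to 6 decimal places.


f(x) = x^3 - 279
f(6) = -63 < 0
f(7) = 64 > 0

Step 1: midpoint = (6.000000 + 7.000000)/2 = 6.500000
  f(6.500000) = -4.375000
  f(mid) < 0, so root is in [6.500000, 7.000000]

Step 2: midpoint = (6.500000 + 7.000000)/2 = 6.750000
  f(6.750000) = 28.546875
  f(mid) > 0, so root is in [6.500000, 6.750000]

Step 3: midpoint = (6.500000 + 6.750000)/2 = 6.625000
  f(6.625000) = 11.775391
  f(mid) > 0, so root is in [6.500000, 6.625000]

midpoint = 6.625000


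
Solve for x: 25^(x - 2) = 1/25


Express both sides with the same base.
1/25 = 25^(-1)
Since the bases match, equate exponents: x - 2 = -1
So x = -1 - (-2) = 1

x = 1


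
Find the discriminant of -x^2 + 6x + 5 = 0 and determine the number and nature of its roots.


For ax^2 + bx + c = 0, discriminant D = b^2 - 4ac
Here a = -1, b = 6, c = 5
D = (6)^2 - 4(-1)(5) = 36 + 20 = 56

D = 56 > 0 but not a perfect square
The equation has 2 distinct real irrational roots.

Discriminant = 56, 2 distinct real irrational roots


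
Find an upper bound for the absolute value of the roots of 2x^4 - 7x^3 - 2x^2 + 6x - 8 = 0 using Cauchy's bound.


Cauchy's bound: all roots r satisfy |r| <= 1 + max(|a_i/a_n|) for i = 0,...,n-1
where a_n is the leading coefficient.

Coefficients: [2, -7, -2, 6, -8]
Leading coefficient a_n = 2
Ratios |a_i/a_n|: 7/2, 1, 3, 4
Maximum ratio: 4
Cauchy's bound: |r| <= 1 + 4 = 5

Upper bound = 5


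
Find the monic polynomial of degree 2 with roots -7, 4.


A monic polynomial with roots -7, 4 is:
p(x) = (x + 7)(x - 4)
After multiplying by (x + 7): x + 7
After multiplying by (x - 4): x^2 + 3x - 28

x^2 + 3x - 28


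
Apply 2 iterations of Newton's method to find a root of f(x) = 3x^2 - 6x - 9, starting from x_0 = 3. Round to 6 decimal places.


Newton's method: x_(n+1) = x_n - f(x_n)/f'(x_n)
f(x) = 3x^2 - 6x - 9
f'(x) = 6x - 6

Iteration 1:
  f(3.000000) = 0.000000
  f'(3.000000) = 12.000000
  x_1 = 3.000000 - (0.000000)/(12.000000) = 3.000000

Iteration 2:
  f(3.000000) = 0.000000
  f'(3.000000) = 12.000000
  x_2 = 3.000000 - (0.000000)/(12.000000) = 3.000000

x_2 = 3.000000


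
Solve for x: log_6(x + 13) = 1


Convert to exponential form: x + 13 = 6^1 = 6
x = 6 - 13 = -7
Check: log_6(-7 + 13) = log_6(6) = log_6(6) = 1 ✓

x = -7


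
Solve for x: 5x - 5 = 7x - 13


Starting with: 5x - 5 = 7x - 13
Move all x terms to left: (5 - 7)x = -13 + 5
Simplify: -2x = -8
Divide both sides by -2: x = 4

x = 4


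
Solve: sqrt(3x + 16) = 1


Square both sides: 3x + 16 = 1^2 = 1
3x = 1 - 16 = -15
x = -5
Check: sqrt(3*(-5) + 16) = sqrt(1) = 1 ✓

x = -5


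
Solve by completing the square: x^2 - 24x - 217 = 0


Start: x^2 - 24x - 217 = 0
Move constant: x^2 - 24x = 217
Half of -24 is -12, squared is 144
Add 144 to both sides: x^2 - 24x + 144 = 361
(x - 12)^2 = 361
x - 12 = ±19
x = 12 + 19 = 31 or x = 12 - 19 = -7

x = -7, x = 31


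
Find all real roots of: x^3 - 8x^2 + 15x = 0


The constant term is 0, so x = 0 is a root. Factor out x:
  x(x^2 - 8x + 15) = 0
Solve the quadratic x^2 - 8x + 15 = 0: discriminant = (-8)^2 - 4(1)(15) = 64 - 60 = 4.
sqrt(4) = 2, so x = (8 ± 2)/2: x = 5 or x = 3.

x = 0, x = 3, x = 5


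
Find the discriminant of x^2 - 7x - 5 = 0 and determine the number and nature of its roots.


For ax^2 + bx + c = 0, discriminant D = b^2 - 4ac
Here a = 1, b = -7, c = -5
D = (-7)^2 - 4(1)(-5) = 49 + 20 = 69

D = 69 > 0 but not a perfect square
The equation has 2 distinct real irrational roots.

Discriminant = 69, 2 distinct real irrational roots


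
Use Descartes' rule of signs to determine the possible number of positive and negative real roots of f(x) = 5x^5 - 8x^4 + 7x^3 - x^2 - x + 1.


Descartes' rule of signs:

For positive roots, count sign changes in f(x) = 5x^5 - 8x^4 + 7x^3 - x^2 - x + 1:
Signs of coefficients: +, -, +, -, -, +
Number of sign changes: 4
Possible positive real roots: 4, 2, 0

For negative roots, examine f(-x) = -5x^5 - 8x^4 - 7x^3 - x^2 + x + 1:
Signs of coefficients: -, -, -, -, +, +
Number of sign changes: 1
Possible negative real roots: 1

Positive roots: 4 or 2 or 0; Negative roots: 1


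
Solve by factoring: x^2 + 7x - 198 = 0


We need two numbers that multiply to -198 and add to 7.
Those numbers are -11 and 18 (since (-11) * 18 = -198 and (-11) + 18 = 7).
So x^2 + 7x - 198 = (x - 11)(x + 18) = 0
Setting each factor to zero: x = 11 or x = -18

x = -18, x = 11


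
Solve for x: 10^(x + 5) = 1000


Express both sides with the same base.
1000 = 10^3
Since the bases match, equate exponents: x + 5 = 3
So x = 3 - (5) = -2

x = -2


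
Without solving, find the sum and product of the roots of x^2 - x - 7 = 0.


By Vieta's formulas for ax^2 + bx + c = 0:
  Sum of roots = -b/a
  Product of roots = c/a

Here a = 1, b = -1, c = -7
Sum = -(-1)/1 = 1
Product = -7/1 = -7

Sum = 1, Product = -7


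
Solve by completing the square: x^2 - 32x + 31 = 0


Start: x^2 - 32x + 31 = 0
Move constant: x^2 - 32x = -31
Half of -32 is -16, squared is 256
Add 256 to both sides: x^2 - 32x + 256 = 225
(x - 16)^2 = 225
x - 16 = ±15
x = 16 + 15 = 31 or x = 16 - 15 = 1

x = 1, x = 31


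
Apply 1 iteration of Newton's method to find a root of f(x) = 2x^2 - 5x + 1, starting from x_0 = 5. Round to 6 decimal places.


Newton's method: x_(n+1) = x_n - f(x_n)/f'(x_n)
f(x) = 2x^2 - 5x + 1
f'(x) = 4x - 5

Iteration 1:
  f(5.000000) = 26.000000
  f'(5.000000) = 15.000000
  x_1 = 5.000000 - (26.000000)/(15.000000) = 3.266667

x_1 = 3.266667


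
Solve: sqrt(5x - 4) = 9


Square both sides: 5x - 4 = 9^2 = 81
5x = 81 + 4 = 85
x = 17
Check: sqrt(5*17 - 4) = sqrt(81) = 9 ✓

x = 17


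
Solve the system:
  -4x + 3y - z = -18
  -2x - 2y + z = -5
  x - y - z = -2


Using Cramer's rule. Expand each determinant along the first row.
D  = (-4)*[(-2)*(-1) - 1*(-1)] - 3*[(-2)*(-1) - 1*1] + (-1)*[(-2)*(-1) - (-2)*1]
  = (-4)*(3) - 3*(1) + (-1)*(4) = -19
Dx = (-18)*[(-2)*(-1) - 1*(-1)] - 3*[(-5)*(-1) - 1*(-2)] + (-1)*[(-5)*(-1) - (-2)*(-2)]
  = (-18)*(3) - 3*(7) + (-1)*(1) = -76
Dy = (-4)*[(-5)*(-1) - 1*(-2)] - (-18)*[(-2)*(-1) - 1*1] + (-1)*[(-2)*(-2) - (-5)*1]
  = (-4)*(7) - (-18)*(1) + (-1)*(9) = -19
Dz = (-4)*[(-2)*(-2) - (-5)*(-1)] - 3*[(-2)*(-2) - (-5)*1] + (-18)*[(-2)*(-1) - (-2)*1]
  = (-4)*(-1) - 3*(9) + (-18)*(4) = -95
x = Dx/D = -76/-19 = 4, y = Dy/D = -19/-19 = 1, z = Dz/D = -95/-19 = 5
Check eq1: (-4)(4) + (3)(1) + (-1)(5) = -18 = -18 ✓
Check eq2: (-2)(4) + (-2)(1) + (1)(5) = -5 = -5 ✓
Check eq3: (1)(4) + (-1)(1) + (-1)(5) = -2 = -2 ✓

x = 4, y = 1, z = 5


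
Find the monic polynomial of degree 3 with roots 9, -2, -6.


A monic polynomial with roots 9, -2, -6 is:
p(x) = (x - 9)(x + 2)(x + 6)
After multiplying by (x - 9): x - 9
After multiplying by (x + 2): x^2 - 7x - 18
After multiplying by (x + 6): x^3 - x^2 - 60x - 108

x^3 - x^2 - 60x - 108


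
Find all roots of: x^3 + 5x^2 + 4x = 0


The constant term is 0, so x = 0 is a root. Factor out x:
  x^2 + 5x + 4 = 0
Solve the quadratic x^2 + 5x + 4 = 0: discriminant = 5^2 - 4(1)(4) = 25 - 16 = 9.
sqrt(9) = 3, so x = (-5 ± 3)/2: x = -1 or x = -4.
Collecting all roots found:

x = -4, x = -1, x = 0


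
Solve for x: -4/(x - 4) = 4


Multiply both sides by (x - 4): -4 = 4(x - 4)
Distribute: -4 = 4x - 16
4x = -4 + 16 = 12
x = 3

x = 3


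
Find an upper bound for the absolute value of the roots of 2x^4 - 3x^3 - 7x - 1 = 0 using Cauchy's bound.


Cauchy's bound: all roots r satisfy |r| <= 1 + max(|a_i/a_n|) for i = 0,...,n-1
where a_n is the leading coefficient.

Coefficients: [2, -3, 0, -7, -1]
Leading coefficient a_n = 2
Ratios |a_i/a_n|: 3/2, 0, 7/2, 1/2
Maximum ratio: 7/2
Cauchy's bound: |r| <= 1 + 7/2 = 9/2

Upper bound = 9/2


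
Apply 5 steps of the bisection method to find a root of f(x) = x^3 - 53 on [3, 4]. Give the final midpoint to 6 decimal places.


f(x) = x^3 - 53
f(3) = -26 < 0
f(4) = 11 > 0

Step 1: midpoint = (3.000000 + 4.000000)/2 = 3.500000
  f(3.500000) = -10.125000
  f(mid) < 0, so root is in [3.500000, 4.000000]

Step 2: midpoint = (3.500000 + 4.000000)/2 = 3.750000
  f(3.750000) = -0.265625
  f(mid) < 0, so root is in [3.750000, 4.000000]

Step 3: midpoint = (3.750000 + 4.000000)/2 = 3.875000
  f(3.875000) = 5.185547
  f(mid) > 0, so root is in [3.750000, 3.875000]

Step 4: midpoint = (3.750000 + 3.875000)/2 = 3.812500
  f(3.812500) = 2.415283
  f(mid) > 0, so root is in [3.750000, 3.812500]

Step 5: midpoint = (3.750000 + 3.812500)/2 = 3.781250
  f(3.781250) = 1.063751
  f(mid) > 0, so root is in [3.750000, 3.781250]

midpoint = 3.781250


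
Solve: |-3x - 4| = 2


An absolute value equation |expr| = 2 gives two cases:
Case 1: -3x - 4 = 2
  -3x = 6, so x = -2
Case 2: -3x - 4 = -2
  -3x = 2, so x = -2/3

x = -2, x = -2/3


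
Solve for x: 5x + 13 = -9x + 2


Starting with: 5x + 13 = -9x + 2
Move all x terms to left: (5 + 9)x = 2 - 13
Simplify: 14x = -11
Divide both sides by 14: x = -11/14

x = -11/14


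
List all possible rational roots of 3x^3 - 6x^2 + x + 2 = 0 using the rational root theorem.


Rational root theorem: possible roots are ±p/q where:
  p divides the constant term (2): p ∈ {1, 2}
  q divides the leading coefficient (3): q ∈ {1, 3}

All possible rational roots: -2, -1, -2/3, -1/3, 1/3, 2/3, 1, 2

-2, -1, -2/3, -1/3, 1/3, 2/3, 1, 2


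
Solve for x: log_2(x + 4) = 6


Convert to exponential form: x + 4 = 2^6 = 64
x = 64 - 4 = 60
Check: log_2(60 + 4) = log_2(64) = log_2(64) = 6 ✓

x = 60


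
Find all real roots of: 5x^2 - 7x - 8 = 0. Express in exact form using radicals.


Using the quadratic formula: x = (-b ± sqrt(b^2 - 4ac)) / (2a)
Here a = 5, b = -7, c = -8
Discriminant = b^2 - 4ac = (-7)^2 - 4(5)(-8) = 49 + 160 = 209
Since discriminant = 209 > 0, there are two real roots.
x = (7 ± sqrt(209)) / 10
Numerically: x ≈ 2.1457 or x ≈ -0.7457

x = (7 + sqrt(209)) / 10 or x = (7 - sqrt(209)) / 10


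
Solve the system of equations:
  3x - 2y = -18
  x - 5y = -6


Using Cramer's rule:
Determinant D = (3)(-5) - (1)(-2) = -15 + 2 = -13
Dx = (-18)(-5) - (-6)(-2) = 90 - 12 = 78
Dy = (3)(-6) - (1)(-18) = -18 + 18 = 0
x = Dx/D = 78/-13 = -6
y = Dy/D = 0/-13 = 0

x = -6, y = 0


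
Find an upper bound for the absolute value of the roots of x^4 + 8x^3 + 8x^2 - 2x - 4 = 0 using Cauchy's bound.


Cauchy's bound: all roots r satisfy |r| <= 1 + max(|a_i/a_n|) for i = 0,...,n-1
where a_n is the leading coefficient.

Coefficients: [1, 8, 8, -2, -4]
Leading coefficient a_n = 1
Ratios |a_i/a_n|: 8, 8, 2, 4
Maximum ratio: 8
Cauchy's bound: |r| <= 1 + 8 = 9

Upper bound = 9


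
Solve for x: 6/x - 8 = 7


Subtract -8 from both sides: 6/x = 15
Multiply both sides by x: 6 = 15 * x
Divide by 15: x = 2/5

x = 2/5


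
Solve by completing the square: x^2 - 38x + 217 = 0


Start: x^2 - 38x + 217 = 0
Move constant: x^2 - 38x = -217
Half of -38 is -19, squared is 361
Add 361 to both sides: x^2 - 38x + 361 = 144
(x - 19)^2 = 144
x - 19 = ±12
x = 19 + 12 = 31 or x = 19 - 12 = 7

x = 7, x = 31


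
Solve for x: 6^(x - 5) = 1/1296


Express both sides with the same base.
1/1296 = 6^(-4)
Since the bases match, equate exponents: x - 5 = -4
So x = -4 - (-5) = 1

x = 1


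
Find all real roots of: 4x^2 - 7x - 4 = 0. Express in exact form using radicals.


Using the quadratic formula: x = (-b ± sqrt(b^2 - 4ac)) / (2a)
Here a = 4, b = -7, c = -4
Discriminant = b^2 - 4ac = (-7)^2 - 4(4)(-4) = 49 + 64 = 113
Since discriminant = 113 > 0, there are two real roots.
x = (7 ± sqrt(113)) / 8
Numerically: x ≈ 2.2038 or x ≈ -0.4538

x = (7 + sqrt(113)) / 8 or x = (7 - sqrt(113)) / 8


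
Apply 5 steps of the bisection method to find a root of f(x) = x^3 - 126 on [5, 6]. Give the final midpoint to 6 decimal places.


f(x) = x^3 - 126
f(5) = -1 < 0
f(6) = 90 > 0

Step 1: midpoint = (5.000000 + 6.000000)/2 = 5.500000
  f(5.500000) = 40.375000
  f(mid) > 0, so root is in [5.000000, 5.500000]

Step 2: midpoint = (5.000000 + 5.500000)/2 = 5.250000
  f(5.250000) = 18.703125
  f(mid) > 0, so root is in [5.000000, 5.250000]

Step 3: midpoint = (5.000000 + 5.250000)/2 = 5.125000
  f(5.125000) = 8.611328
  f(mid) > 0, so root is in [5.000000, 5.125000]

Step 4: midpoint = (5.000000 + 5.125000)/2 = 5.062500
  f(5.062500) = 3.746338
  f(mid) > 0, so root is in [5.000000, 5.062500]

Step 5: midpoint = (5.000000 + 5.062500)/2 = 5.031250
  f(5.031250) = 1.358429
  f(mid) > 0, so root is in [5.000000, 5.031250]

midpoint = 5.031250


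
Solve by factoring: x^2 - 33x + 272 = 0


We need two numbers that multiply to 272 and add to -33.
Those numbers are -17 and -16 (since (-17) * (-16) = 272 and (-17) + (-16) = -33).
So x^2 - 33x + 272 = (x - 17)(x - 16) = 0
Setting each factor to zero: x = 17 or x = 16

x = 16, x = 17


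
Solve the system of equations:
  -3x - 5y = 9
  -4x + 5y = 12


Using Cramer's rule:
Determinant D = (-3)(5) - (-4)(-5) = -15 - 20 = -35
Dx = (9)(5) - (12)(-5) = 45 + 60 = 105
Dy = (-3)(12) - (-4)(9) = -36 + 36 = 0
x = Dx/D = 105/-35 = -3
y = Dy/D = 0/-35 = 0

x = -3, y = 0


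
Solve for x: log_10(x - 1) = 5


Convert to exponential form: x - 1 = 10^5 = 100000
x = 100000 + 1 = 100001
Check: log_10(100001 - 1) = log_10(100000) = log_10(100000) = 5 ✓

x = 100001


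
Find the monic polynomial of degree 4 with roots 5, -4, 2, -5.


A monic polynomial with roots 5, -4, 2, -5 is:
p(x) = (x - 5)(x + 4)(x - 2)(x + 5)
After multiplying by (x - 5): x - 5
After multiplying by (x + 4): x^2 - x - 20
After multiplying by (x - 2): x^3 - 3x^2 - 18x + 40
After multiplying by (x + 5): x^4 + 2x^3 - 33x^2 - 50x + 200

x^4 + 2x^3 - 33x^2 - 50x + 200


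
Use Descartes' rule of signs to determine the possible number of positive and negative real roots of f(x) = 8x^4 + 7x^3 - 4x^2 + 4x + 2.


Descartes' rule of signs:

For positive roots, count sign changes in f(x) = 8x^4 + 7x^3 - 4x^2 + 4x + 2:
Signs of coefficients: +, +, -, +, +
Number of sign changes: 2
Possible positive real roots: 2, 0

For negative roots, examine f(-x) = 8x^4 - 7x^3 - 4x^2 - 4x + 2:
Signs of coefficients: +, -, -, -, +
Number of sign changes: 2
Possible negative real roots: 2, 0

Positive roots: 2 or 0; Negative roots: 2 or 0


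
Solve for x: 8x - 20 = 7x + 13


Starting with: 8x - 20 = 7x + 13
Move all x terms to left: (8 - 7)x = 13 + 20
Simplify: x = 33
Divide both sides by 1: x = 33

x = 33


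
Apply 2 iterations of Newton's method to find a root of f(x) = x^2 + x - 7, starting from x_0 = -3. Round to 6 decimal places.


Newton's method: x_(n+1) = x_n - f(x_n)/f'(x_n)
f(x) = x^2 + x - 7
f'(x) = 2x + 1

Iteration 1:
  f(-3.000000) = -1.000000
  f'(-3.000000) = -5.000000
  x_1 = -3.000000 - (-1.000000)/(-5.000000) = -3.200000

Iteration 2:
  f(-3.200000) = 0.040000
  f'(-3.200000) = -5.400000
  x_2 = -3.200000 - (0.040000)/(-5.400000) = -3.192593

x_2 = -3.192593


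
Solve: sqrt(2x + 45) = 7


Square both sides: 2x + 45 = 7^2 = 49
2x = 49 - 45 = 4
x = 2
Check: sqrt(2*2 + 45) = sqrt(49) = 7 ✓

x = 2


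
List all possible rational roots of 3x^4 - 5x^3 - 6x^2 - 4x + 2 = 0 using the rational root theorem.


Rational root theorem: possible roots are ±p/q where:
  p divides the constant term (2): p ∈ {1, 2}
  q divides the leading coefficient (3): q ∈ {1, 3}

All possible rational roots: -2, -1, -2/3, -1/3, 1/3, 2/3, 1, 2

-2, -1, -2/3, -1/3, 1/3, 2/3, 1, 2


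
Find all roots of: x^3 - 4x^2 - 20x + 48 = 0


Let p(x) = x^3 - 4x^2 - 20x + 48. By the rational root theorem (leading coefficient 1), any rational root is an integer divisor of 48: try ±1, ±2, ... in turn.
Test x = 1: value = 25 ≠ 0.
Test x = -1: value = 63 ≠ 0.
Test x = 2: value = 0 ✓, so (x - 2) is a factor.
Synthetic division by (x - 2): bring down 1; 1(2) - 4 = -2; (-2)(2) - 20 = -24; (-24)(2) + 48 = 0 → quotient x^2 - 2x - 24, remainder 0.
Solve the quadratic x^2 - 2x - 24 = 0: discriminant = (-2)^2 - 4(1)(-24) = 4 + 96 = 100.
sqrt(100) = 10, so x = (2 ± 10)/2: x = 6 or x = -4.
Collecting all roots found:

x = -4, x = 2, x = 6


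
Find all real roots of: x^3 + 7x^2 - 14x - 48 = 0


Let p(x) = x^3 + 7x^2 - 14x - 48. By the rational root theorem (leading coefficient 1), any rational root is an integer divisor of 48: try ±1, ±2, ... in turn.
Test x = 1: value = -54 ≠ 0.
Test x = -1: value = -28 ≠ 0.
Test x = 2: value = -40 ≠ 0.
Test x = -2: value = 0 ✓, so (x + 2) is a factor.
Synthetic division by (x + 2): bring down 1; 1(-2) + 7 = 5; 5(-2) - 14 = -24; (-24)(-2) - 48 = 0 → quotient x^2 + 5x - 24, remainder 0.
Solve the quadratic x^2 + 5x - 24 = 0: discriminant = 5^2 - 4(1)(-24) = 25 + 96 = 121.
sqrt(121) = 11, so x = (-5 ± 11)/2: x = 3 or x = -8.

x = -8, x = -2, x = 3


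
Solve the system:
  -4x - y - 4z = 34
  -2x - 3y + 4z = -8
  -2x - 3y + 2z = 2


Using Cramer's rule. Expand each determinant along the first row.
D  = (-4)*[(-3)*2 - 4*(-3)] - (-1)*[(-2)*2 - 4*(-2)] + (-4)*[(-2)*(-3) - (-3)*(-2)]
  = (-4)*(6) - (-1)*(4) + (-4)*(0) = -20
Dx = 34*[(-3)*2 - 4*(-3)] - (-1)*[(-8)*2 - 4*2] + (-4)*[(-8)*(-3) - (-3)*2]
  = 34*(6) - (-1)*(-24) + (-4)*(30) = 60
Dy = (-4)*[(-8)*2 - 4*2] - 34*[(-2)*2 - 4*(-2)] + (-4)*[(-2)*2 - (-8)*(-2)]
  = (-4)*(-24) - 34*(4) + (-4)*(-20) = 40
Dz = (-4)*[(-3)*2 - (-8)*(-3)] - (-1)*[(-2)*2 - (-8)*(-2)] + 34*[(-2)*(-3) - (-3)*(-2)]
  = (-4)*(-30) - (-1)*(-20) + 34*(0) = 100
x = Dx/D = 60/-20 = -3, y = Dy/D = 40/-20 = -2, z = Dz/D = 100/-20 = -5
Check eq1: (-4)(-3) + (-1)(-2) + (-4)(-5) = 34 = 34 ✓
Check eq2: (-2)(-3) + (-3)(-2) + (4)(-5) = -8 = -8 ✓
Check eq3: (-2)(-3) + (-3)(-2) + (2)(-5) = 2 = 2 ✓

x = -3, y = -2, z = -5


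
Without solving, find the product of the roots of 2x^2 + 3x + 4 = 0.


By Vieta's formulas for ax^2 + bx + c = 0:
  Sum of roots = -b/a
  Product of roots = c/a

Here a = 2, b = 3, c = 4
Sum = -(3)/2 = -3/2
Product = 4/2 = 2

Product = 2


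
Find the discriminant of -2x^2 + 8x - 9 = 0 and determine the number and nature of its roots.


For ax^2 + bx + c = 0, discriminant D = b^2 - 4ac
Here a = -2, b = 8, c = -9
D = (8)^2 - 4(-2)(-9) = 64 - 72 = -8

D = -8 < 0
The equation has no real roots (2 complex conjugate roots).

Discriminant = -8, no real roots (2 complex conjugate roots)


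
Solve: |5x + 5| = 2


An absolute value equation |expr| = 2 gives two cases:
Case 1: 5x + 5 = 2
  5x = -3, so x = -3/5
Case 2: 5x + 5 = -2
  5x = -7, so x = -7/5

x = -7/5, x = -3/5


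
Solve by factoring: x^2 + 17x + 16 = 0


We need two numbers that multiply to 16 and add to 17.
Those numbers are 16 and 1 (since 16 * 1 = 16 and 16 + 1 = 17).
So x^2 + 17x + 16 = (x + 16)(x + 1) = 0
Setting each factor to zero: x = -16 or x = -1

x = -16, x = -1


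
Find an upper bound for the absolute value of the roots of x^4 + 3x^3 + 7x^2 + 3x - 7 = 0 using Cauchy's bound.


Cauchy's bound: all roots r satisfy |r| <= 1 + max(|a_i/a_n|) for i = 0,...,n-1
where a_n is the leading coefficient.

Coefficients: [1, 3, 7, 3, -7]
Leading coefficient a_n = 1
Ratios |a_i/a_n|: 3, 7, 3, 7
Maximum ratio: 7
Cauchy's bound: |r| <= 1 + 7 = 8

Upper bound = 8


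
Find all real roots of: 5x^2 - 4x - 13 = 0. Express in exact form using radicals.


Using the quadratic formula: x = (-b ± sqrt(b^2 - 4ac)) / (2a)
Here a = 5, b = -4, c = -13
Discriminant = b^2 - 4ac = (-4)^2 - 4(5)(-13) = 16 + 260 = 276
Since discriminant = 276 > 0, there are two real roots.
x = (4 ± 2*sqrt(69)) / 10
Simplifying: x = (2 ± sqrt(69)) / 5
Numerically: x ≈ 2.0613 or x ≈ -1.2613

x = (2 + sqrt(69)) / 5 or x = (2 - sqrt(69)) / 5


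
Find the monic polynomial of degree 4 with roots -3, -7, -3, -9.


A monic polynomial with roots -3, -7, -3, -9 is:
p(x) = (x + 3)(x + 7)(x + 3)(x + 9)
After multiplying by (x + 3): x + 3
After multiplying by (x + 7): x^2 + 10x + 21
After multiplying by (x + 3): x^3 + 13x^2 + 51x + 63
After multiplying by (x + 9): x^4 + 22x^3 + 168x^2 + 522x + 567

x^4 + 22x^3 + 168x^2 + 522x + 567


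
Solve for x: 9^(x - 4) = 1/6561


Express both sides with the same base.
1/6561 = 9^(-4)
Since the bases match, equate exponents: x - 4 = -4
So x = -4 - (-4) = 0

x = 0


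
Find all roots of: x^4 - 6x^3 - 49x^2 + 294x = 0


The constant term is 0, so x = 0 is a root. Factor out x:
  x^3 - 6x^2 - 49x + 294 = 0
Let p(x) = x^3 - 6x^2 - 49x + 294. By the rational root theorem (leading coefficient 1), any rational root is an integer divisor of 294: try ±1, ±2, ... in turn.
Test x = 1: value = 240 ≠ 0.
Test x = -1: value = 336 ≠ 0.
Test x = 2: value = 180 ≠ 0.
Test x = -2: value = 360 ≠ 0.
Test x = 3: value = 120 ≠ 0.
Test x = -3: value = 360 ≠ 0.
Test x = 6: value = 0 ✓, so (x - 6) is a factor.
Synthetic division by (x - 6): bring down 1; 1(6) - 6 = 0; 0(6) - 49 = -49; (-49)(6) + 294 = 0 → quotient x^2 - 49, remainder 0.
Solve the quadratic x^2 - 49 = 0: discriminant = 0^2 - 4(1)(-49) = 0 + 196 = 196.
sqrt(196) = 14, so x = (0 ± 14)/2: x = 7 or x = -7.
Collecting all roots found:

x = -7, x = 0, x = 6, x = 7


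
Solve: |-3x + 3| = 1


An absolute value equation |expr| = 1 gives two cases:
Case 1: -3x + 3 = 1
  -3x = -2, so x = 2/3
Case 2: -3x + 3 = -1
  -3x = -4, so x = 4/3

x = 2/3, x = 4/3


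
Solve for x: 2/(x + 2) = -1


Multiply both sides by (x + 2): 2 = -1(x + 2)
Distribute: 2 = -x - 2
-x = 2 + 2 = 4
x = -4

x = -4


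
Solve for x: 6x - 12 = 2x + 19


Starting with: 6x - 12 = 2x + 19
Move all x terms to left: (6 - 2)x = 19 + 12
Simplify: 4x = 31
Divide both sides by 4: x = 31/4

x = 31/4


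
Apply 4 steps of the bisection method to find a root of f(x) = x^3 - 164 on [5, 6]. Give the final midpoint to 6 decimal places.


f(x) = x^3 - 164
f(5) = -39 < 0
f(6) = 52 > 0

Step 1: midpoint = (5.000000 + 6.000000)/2 = 5.500000
  f(5.500000) = 2.375000
  f(mid) > 0, so root is in [5.000000, 5.500000]

Step 2: midpoint = (5.000000 + 5.500000)/2 = 5.250000
  f(5.250000) = -19.296875
  f(mid) < 0, so root is in [5.250000, 5.500000]

Step 3: midpoint = (5.250000 + 5.500000)/2 = 5.375000
  f(5.375000) = -8.712891
  f(mid) < 0, so root is in [5.375000, 5.500000]

Step 4: midpoint = (5.375000 + 5.500000)/2 = 5.437500
  f(5.437500) = -3.232666
  f(mid) < 0, so root is in [5.437500, 5.500000]

midpoint = 5.437500


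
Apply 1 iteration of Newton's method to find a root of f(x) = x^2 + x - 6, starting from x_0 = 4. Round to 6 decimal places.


Newton's method: x_(n+1) = x_n - f(x_n)/f'(x_n)
f(x) = x^2 + x - 6
f'(x) = 2x + 1

Iteration 1:
  f(4.000000) = 14.000000
  f'(4.000000) = 9.000000
  x_1 = 4.000000 - (14.000000)/(9.000000) = 2.444444

x_1 = 2.444444


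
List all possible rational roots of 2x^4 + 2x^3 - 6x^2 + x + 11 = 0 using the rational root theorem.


Rational root theorem: possible roots are ±p/q where:
  p divides the constant term (11): p ∈ {1, 11}
  q divides the leading coefficient (2): q ∈ {1, 2}

All possible rational roots: -11, -11/2, -1, -1/2, 1/2, 1, 11/2, 11

-11, -11/2, -1, -1/2, 1/2, 1, 11/2, 11


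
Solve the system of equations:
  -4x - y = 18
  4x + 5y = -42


Using Cramer's rule:
Determinant D = (-4)(5) - (4)(-1) = -20 + 4 = -16
Dx = (18)(5) - (-42)(-1) = 90 - 42 = 48
Dy = (-4)(-42) - (4)(18) = 168 - 72 = 96
x = Dx/D = 48/-16 = -3
y = Dy/D = 96/-16 = -6

x = -3, y = -6


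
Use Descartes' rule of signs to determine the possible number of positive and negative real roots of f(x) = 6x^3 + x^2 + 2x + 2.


Descartes' rule of signs:

For positive roots, count sign changes in f(x) = 6x^3 + x^2 + 2x + 2:
Signs of coefficients: +, +, +, +
Number of sign changes: 0
Possible positive real roots: 0

For negative roots, examine f(-x) = -6x^3 + x^2 - 2x + 2:
Signs of coefficients: -, +, -, +
Number of sign changes: 3
Possible negative real roots: 3, 1

Positive roots: 0; Negative roots: 3 or 1


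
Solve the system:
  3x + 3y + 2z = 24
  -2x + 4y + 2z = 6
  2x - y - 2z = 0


Using Cramer's rule. Expand each determinant along the first row.
D  = 3*[4*(-2) - 2*(-1)] - 3*[(-2)*(-2) - 2*2] + 2*[(-2)*(-1) - 4*2]
  = 3*(-6) - 3*(0) + 2*(-6) = -30
Dx = 24*[4*(-2) - 2*(-1)] - 3*[6*(-2) - 2*0] + 2*[6*(-1) - 4*0]
  = 24*(-6) - 3*(-12) + 2*(-6) = -120
Dy = 3*[6*(-2) - 2*0] - 24*[(-2)*(-2) - 2*2] + 2*[(-2)*0 - 6*2]
  = 3*(-12) - 24*(0) + 2*(-12) = -60
Dz = 3*[4*0 - 6*(-1)] - 3*[(-2)*0 - 6*2] + 24*[(-2)*(-1) - 4*2]
  = 3*(6) - 3*(-12) + 24*(-6) = -90
x = Dx/D = -120/-30 = 4, y = Dy/D = -60/-30 = 2, z = Dz/D = -90/-30 = 3
Check eq1: (3)(4) + (3)(2) + (2)(3) = 24 = 24 ✓
Check eq2: (-2)(4) + (4)(2) + (2)(3) = 6 = 6 ✓
Check eq3: (2)(4) + (-1)(2) + (-2)(3) = 0 = 0 ✓

x = 4, y = 2, z = 3


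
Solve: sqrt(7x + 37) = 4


Square both sides: 7x + 37 = 4^2 = 16
7x = 16 - 37 = -21
x = -3
Check: sqrt(7*(-3) + 37) = sqrt(16) = 4 ✓

x = -3


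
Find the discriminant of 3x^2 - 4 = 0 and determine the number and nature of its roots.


For ax^2 + bx + c = 0, discriminant D = b^2 - 4ac
Here a = 3, b = 0, c = -4
D = (0)^2 - 4(3)(-4) = 0 + 48 = 48

D = 48 > 0 but not a perfect square
The equation has 2 distinct real irrational roots.

Discriminant = 48, 2 distinct real irrational roots


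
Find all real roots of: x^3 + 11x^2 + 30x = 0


The constant term is 0, so x = 0 is a root. Factor out x:
  x(x^2 + 11x + 30) = 0
Solve the quadratic x^2 + 11x + 30 = 0: discriminant = 11^2 - 4(1)(30) = 121 - 120 = 1.
sqrt(1) = 1, so x = (-11 ± 1)/2: x = -5 or x = -6.

x = -6, x = -5, x = 0


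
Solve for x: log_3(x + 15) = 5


Convert to exponential form: x + 15 = 3^5 = 243
x = 243 - 15 = 228
Check: log_3(228 + 15) = log_3(243) = log_3(243) = 5 ✓

x = 228


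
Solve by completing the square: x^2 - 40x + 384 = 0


Start: x^2 - 40x + 384 = 0
Move constant: x^2 - 40x = -384
Half of -40 is -20, squared is 400
Add 400 to both sides: x^2 - 40x + 400 = 16
(x - 20)^2 = 16
x - 20 = ±4
x = 20 + 4 = 24 or x = 20 - 4 = 16

x = 16, x = 24


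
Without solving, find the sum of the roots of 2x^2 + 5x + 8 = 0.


By Vieta's formulas for ax^2 + bx + c = 0:
  Sum of roots = -b/a
  Product of roots = c/a

Here a = 2, b = 5, c = 8
Sum = -(5)/2 = -5/2
Product = 8/2 = 4

Sum = -5/2


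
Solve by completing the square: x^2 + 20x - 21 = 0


Start: x^2 + 20x - 21 = 0
Move constant: x^2 + 20x = 21
Half of 20 is 10, squared is 100
Add 100 to both sides: x^2 + 20x + 100 = 121
(x + 10)^2 = 121
x + 10 = ±11
x = -10 + 11 = 1 or x = -10 - 11 = -21

x = -21, x = 1


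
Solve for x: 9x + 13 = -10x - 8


Starting with: 9x + 13 = -10x - 8
Move all x terms to left: (9 + 10)x = -8 - 13
Simplify: 19x = -21
Divide both sides by 19: x = -21/19

x = -21/19


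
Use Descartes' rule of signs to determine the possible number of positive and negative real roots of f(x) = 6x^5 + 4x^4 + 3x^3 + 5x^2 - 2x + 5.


Descartes' rule of signs:

For positive roots, count sign changes in f(x) = 6x^5 + 4x^4 + 3x^3 + 5x^2 - 2x + 5:
Signs of coefficients: +, +, +, +, -, +
Number of sign changes: 2
Possible positive real roots: 2, 0

For negative roots, examine f(-x) = -6x^5 + 4x^4 - 3x^3 + 5x^2 + 2x + 5:
Signs of coefficients: -, +, -, +, +, +
Number of sign changes: 3
Possible negative real roots: 3, 1

Positive roots: 2 or 0; Negative roots: 3 or 1


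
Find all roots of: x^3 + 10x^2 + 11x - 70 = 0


Let p(x) = x^3 + 10x^2 + 11x - 70. By the rational root theorem (leading coefficient 1), any rational root is an integer divisor of 70: try ±1, ±2, ... in turn.
Test x = 1: value = -48 ≠ 0.
Test x = -1: value = -72 ≠ 0.
Test x = 2: value = 0 ✓, so (x - 2) is a factor.
Synthetic division by (x - 2): bring down 1; 1(2) + 10 = 12; 12(2) + 11 = 35; 35(2) - 70 = 0 → quotient x^2 + 12x + 35, remainder 0.
Solve the quadratic x^2 + 12x + 35 = 0: discriminant = 12^2 - 4(1)(35) = 144 - 140 = 4.
sqrt(4) = 2, so x = (-12 ± 2)/2: x = -5 or x = -7.
Collecting all roots found:

x = -7, x = -5, x = 2


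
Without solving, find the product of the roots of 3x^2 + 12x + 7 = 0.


By Vieta's formulas for ax^2 + bx + c = 0:
  Sum of roots = -b/a
  Product of roots = c/a

Here a = 3, b = 12, c = 7
Sum = -(12)/3 = -4
Product = 7/3 = 7/3

Product = 7/3


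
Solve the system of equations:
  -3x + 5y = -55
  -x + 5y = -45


Using Cramer's rule:
Determinant D = (-3)(5) - (-1)(5) = -15 + 5 = -10
Dx = (-55)(5) - (-45)(5) = -275 + 225 = -50
Dy = (-3)(-45) - (-1)(-55) = 135 - 55 = 80
x = Dx/D = -50/-10 = 5
y = Dy/D = 80/-10 = -8

x = 5, y = -8


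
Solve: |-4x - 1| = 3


An absolute value equation |expr| = 3 gives two cases:
Case 1: -4x - 1 = 3
  -4x = 4, so x = -1
Case 2: -4x - 1 = -3
  -4x = -2, so x = 1/2

x = -1, x = 1/2


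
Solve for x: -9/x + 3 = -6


Subtract 3 from both sides: -9/x = -9
Multiply both sides by x: -9 = -9 * x
Divide by -9: x = 1

x = 1


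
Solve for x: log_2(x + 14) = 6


Convert to exponential form: x + 14 = 2^6 = 64
x = 64 - 14 = 50
Check: log_2(50 + 14) = log_2(64) = log_2(64) = 6 ✓

x = 50


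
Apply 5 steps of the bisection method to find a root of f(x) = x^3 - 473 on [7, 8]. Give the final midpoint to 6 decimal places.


f(x) = x^3 - 473
f(7) = -130 < 0
f(8) = 39 > 0

Step 1: midpoint = (7.000000 + 8.000000)/2 = 7.500000
  f(7.500000) = -51.125000
  f(mid) < 0, so root is in [7.500000, 8.000000]

Step 2: midpoint = (7.500000 + 8.000000)/2 = 7.750000
  f(7.750000) = -7.515625
  f(mid) < 0, so root is in [7.750000, 8.000000]

Step 3: midpoint = (7.750000 + 8.000000)/2 = 7.875000
  f(7.875000) = 15.373047
  f(mid) > 0, so root is in [7.750000, 7.875000]

Step 4: midpoint = (7.750000 + 7.875000)/2 = 7.812500
  f(7.812500) = 3.837158
  f(mid) > 0, so root is in [7.750000, 7.812500]

Step 5: midpoint = (7.750000 + 7.812500)/2 = 7.781250
  f(7.781250) = -1.862030
  f(mid) < 0, so root is in [7.781250, 7.812500]

midpoint = 7.781250


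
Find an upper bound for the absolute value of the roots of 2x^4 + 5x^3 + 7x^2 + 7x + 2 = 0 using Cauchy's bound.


Cauchy's bound: all roots r satisfy |r| <= 1 + max(|a_i/a_n|) for i = 0,...,n-1
where a_n is the leading coefficient.

Coefficients: [2, 5, 7, 7, 2]
Leading coefficient a_n = 2
Ratios |a_i/a_n|: 5/2, 7/2, 7/2, 1
Maximum ratio: 7/2
Cauchy's bound: |r| <= 1 + 7/2 = 9/2

Upper bound = 9/2


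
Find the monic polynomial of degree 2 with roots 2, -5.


A monic polynomial with roots 2, -5 is:
p(x) = (x - 2)(x + 5)
After multiplying by (x - 2): x - 2
After multiplying by (x + 5): x^2 + 3x - 10

x^2 + 3x - 10


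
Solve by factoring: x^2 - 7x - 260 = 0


We need two numbers that multiply to -260 and add to -7.
Those numbers are -20 and 13 (since (-20) * 13 = -260 and (-20) + 13 = -7).
So x^2 - 7x - 260 = (x - 20)(x + 13) = 0
Setting each factor to zero: x = 20 or x = -13

x = -13, x = 20


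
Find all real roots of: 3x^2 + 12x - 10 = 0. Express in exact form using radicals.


Using the quadratic formula: x = (-b ± sqrt(b^2 - 4ac)) / (2a)
Here a = 3, b = 12, c = -10
Discriminant = b^2 - 4ac = 12^2 - 4(3)(-10) = 144 + 120 = 264
Since discriminant = 264 > 0, there are two real roots.
x = (-12 ± 2*sqrt(66)) / 6
Simplifying: x = (-6 ± sqrt(66)) / 3
Numerically: x ≈ 0.7080 or x ≈ -4.7080

x = (-6 + sqrt(66)) / 3 or x = (-6 - sqrt(66)) / 3


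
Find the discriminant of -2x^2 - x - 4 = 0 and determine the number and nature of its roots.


For ax^2 + bx + c = 0, discriminant D = b^2 - 4ac
Here a = -2, b = -1, c = -4
D = (-1)^2 - 4(-2)(-4) = 1 - 32 = -31

D = -31 < 0
The equation has no real roots (2 complex conjugate roots).

Discriminant = -31, no real roots (2 complex conjugate roots)


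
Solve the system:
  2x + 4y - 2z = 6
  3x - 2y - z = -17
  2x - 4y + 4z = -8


Using Cramer's rule. Expand each determinant along the first row.
D  = 2*[(-2)*4 - (-1)*(-4)] - 4*[3*4 - (-1)*2] + (-2)*[3*(-4) - (-2)*2]
  = 2*(-12) - 4*(14) + (-2)*(-8) = -64
Dx = 6*[(-2)*4 - (-1)*(-4)] - 4*[(-17)*4 - (-1)*(-8)] + (-2)*[(-17)*(-4) - (-2)*(-8)]
  = 6*(-12) - 4*(-76) + (-2)*(52) = 128
Dy = 2*[(-17)*4 - (-1)*(-8)] - 6*[3*4 - (-1)*2] + (-2)*[3*(-8) - (-17)*2]
  = 2*(-76) - 6*(14) + (-2)*(10) = -256
Dz = 2*[(-2)*(-8) - (-17)*(-4)] - 4*[3*(-8) - (-17)*2] + 6*[3*(-4) - (-2)*2]
  = 2*(-52) - 4*(10) + 6*(-8) = -192
x = Dx/D = 128/-64 = -2, y = Dy/D = -256/-64 = 4, z = Dz/D = -192/-64 = 3
Check eq1: (2)(-2) + (4)(4) + (-2)(3) = 6 = 6 ✓
Check eq2: (3)(-2) + (-2)(4) + (-1)(3) = -17 = -17 ✓
Check eq3: (2)(-2) + (-4)(4) + (4)(3) = -8 = -8 ✓

x = -2, y = 4, z = 3


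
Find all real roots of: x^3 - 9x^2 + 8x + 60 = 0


Let p(x) = x^3 - 9x^2 + 8x + 60. By the rational root theorem (leading coefficient 1), any rational root is an integer divisor of 60: try ±1, ±2, ... in turn.
Test x = 1: value = 60 ≠ 0.
Test x = -1: value = 42 ≠ 0.
Test x = 2: value = 48 ≠ 0.
Test x = -2: value = 0 ✓, so (x + 2) is a factor.
Synthetic division by (x + 2): bring down 1; 1(-2) - 9 = -11; (-11)(-2) + 8 = 30; 30(-2) + 60 = 0 → quotient x^2 - 11x + 30, remainder 0.
Solve the quadratic x^2 - 11x + 30 = 0: discriminant = (-11)^2 - 4(1)(30) = 121 - 120 = 1.
sqrt(1) = 1, so x = (11 ± 1)/2: x = 6 or x = 5.

x = -2, x = 5, x = 6


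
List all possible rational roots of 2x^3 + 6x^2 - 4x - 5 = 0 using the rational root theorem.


Rational root theorem: possible roots are ±p/q where:
  p divides the constant term (-5): p ∈ {1, 5}
  q divides the leading coefficient (2): q ∈ {1, 2}

All possible rational roots: -5, -5/2, -1, -1/2, 1/2, 1, 5/2, 5

-5, -5/2, -1, -1/2, 1/2, 1, 5/2, 5


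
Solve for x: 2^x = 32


Express both sides with the same base.
32 = 2^5
Since the bases match: x = 5

x = 5


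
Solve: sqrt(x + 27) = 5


Square both sides: x + 27 = 5^2 = 25
x = 25 - 27 = -2
x = -2
Check: sqrt(1*(-2) + 27) = sqrt(25) = 5 ✓

x = -2


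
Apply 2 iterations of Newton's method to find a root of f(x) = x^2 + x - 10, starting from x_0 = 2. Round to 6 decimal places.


Newton's method: x_(n+1) = x_n - f(x_n)/f'(x_n)
f(x) = x^2 + x - 10
f'(x) = 2x + 1

Iteration 1:
  f(2.000000) = -4.000000
  f'(2.000000) = 5.000000
  x_1 = 2.000000 - (-4.000000)/(5.000000) = 2.800000

Iteration 2:
  f(2.800000) = 0.640000
  f'(2.800000) = 6.600000
  x_2 = 2.800000 - (0.640000)/(6.600000) = 2.703030

x_2 = 2.703030


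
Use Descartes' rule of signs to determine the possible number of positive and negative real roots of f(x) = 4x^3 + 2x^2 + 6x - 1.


Descartes' rule of signs:

For positive roots, count sign changes in f(x) = 4x^3 + 2x^2 + 6x - 1:
Signs of coefficients: +, +, +, -
Number of sign changes: 1
Possible positive real roots: 1

For negative roots, examine f(-x) = -4x^3 + 2x^2 - 6x - 1:
Signs of coefficients: -, +, -, -
Number of sign changes: 2
Possible negative real roots: 2, 0

Positive roots: 1; Negative roots: 2 or 0
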